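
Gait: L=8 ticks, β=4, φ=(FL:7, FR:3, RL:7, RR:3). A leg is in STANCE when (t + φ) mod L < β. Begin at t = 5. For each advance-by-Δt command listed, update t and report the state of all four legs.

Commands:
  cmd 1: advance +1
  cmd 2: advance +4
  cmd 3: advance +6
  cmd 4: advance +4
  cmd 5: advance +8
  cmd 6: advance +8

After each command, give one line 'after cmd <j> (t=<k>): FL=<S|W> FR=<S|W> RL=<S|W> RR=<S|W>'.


start t=5: FL=W FR=S RL=W RR=S
cmd 1: advance +1 → t=6, phase=(5,1,5,1) → FL=W FR=S RL=W RR=S
cmd 2: advance +4 → t=10, phase=(1,5,1,5) → FL=S FR=W RL=S RR=W
cmd 3: advance +6 → t=16, phase=(7,3,7,3) → FL=W FR=S RL=W RR=S
cmd 4: advance +4 → t=20, phase=(3,7,3,7) → FL=S FR=W RL=S RR=W
cmd 5: advance +8 → t=28, phase=(3,7,3,7) → FL=S FR=W RL=S RR=W
cmd 6: advance +8 → t=36, phase=(3,7,3,7) → FL=S FR=W RL=S RR=W

after cmd 1 (t=6): FL=W FR=S RL=W RR=S
after cmd 2 (t=10): FL=S FR=W RL=S RR=W
after cmd 3 (t=16): FL=W FR=S RL=W RR=S
after cmd 4 (t=20): FL=S FR=W RL=S RR=W
after cmd 5 (t=28): FL=S FR=W RL=S RR=W
after cmd 6 (t=36): FL=S FR=W RL=S RR=W


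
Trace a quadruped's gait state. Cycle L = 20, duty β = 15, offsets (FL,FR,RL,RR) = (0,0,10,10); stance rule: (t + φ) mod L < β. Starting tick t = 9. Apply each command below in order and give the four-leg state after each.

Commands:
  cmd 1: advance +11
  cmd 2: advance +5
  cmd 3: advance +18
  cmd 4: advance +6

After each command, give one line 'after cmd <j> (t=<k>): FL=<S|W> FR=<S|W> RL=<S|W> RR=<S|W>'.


after cmd 1 (t=20): FL=S FR=S RL=S RR=S
after cmd 2 (t=25): FL=S FR=S RL=W RR=W
after cmd 3 (t=43): FL=S FR=S RL=S RR=S
after cmd 4 (t=49): FL=S FR=S RL=W RR=W

start t=9: FL=S FR=S RL=W RR=W
cmd 1: advance +11 → t=20, phase=(0,0,10,10) → FL=S FR=S RL=S RR=S
cmd 2: advance +5 → t=25, phase=(5,5,15,15) → FL=S FR=S RL=W RR=W
cmd 3: advance +18 → t=43, phase=(3,3,13,13) → FL=S FR=S RL=S RR=S
cmd 4: advance +6 → t=49, phase=(9,9,19,19) → FL=S FR=S RL=W RR=W


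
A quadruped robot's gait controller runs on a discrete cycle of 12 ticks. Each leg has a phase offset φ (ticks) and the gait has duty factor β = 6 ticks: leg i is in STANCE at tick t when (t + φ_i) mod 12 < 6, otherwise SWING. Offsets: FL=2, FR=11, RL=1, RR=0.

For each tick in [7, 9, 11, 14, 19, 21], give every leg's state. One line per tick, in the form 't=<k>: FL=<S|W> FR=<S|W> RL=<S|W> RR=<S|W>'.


t=7: phase=(9,6,8,7) vs β=6 → FL=W FR=W RL=W RR=W
t=9: phase=(11,8,10,9) vs β=6 → FL=W FR=W RL=W RR=W
t=11: phase=(1,10,0,11) vs β=6 → FL=S FR=W RL=S RR=W
t=14: phase=(4,1,3,2) vs β=6 → FL=S FR=S RL=S RR=S
t=19: phase=(9,6,8,7) vs β=6 → FL=W FR=W RL=W RR=W
t=21: phase=(11,8,10,9) vs β=6 → FL=W FR=W RL=W RR=W

t=7: FL=W FR=W RL=W RR=W
t=9: FL=W FR=W RL=W RR=W
t=11: FL=S FR=W RL=S RR=W
t=14: FL=S FR=S RL=S RR=S
t=19: FL=W FR=W RL=W RR=W
t=21: FL=W FR=W RL=W RR=W


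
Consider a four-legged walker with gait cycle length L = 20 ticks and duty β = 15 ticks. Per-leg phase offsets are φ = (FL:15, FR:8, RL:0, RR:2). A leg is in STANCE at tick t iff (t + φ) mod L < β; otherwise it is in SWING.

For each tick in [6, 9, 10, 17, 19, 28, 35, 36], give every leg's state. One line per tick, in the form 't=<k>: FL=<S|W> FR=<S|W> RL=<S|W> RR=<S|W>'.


t=6: phase=(1,14,6,8) vs β=15 → FL=S FR=S RL=S RR=S
t=9: phase=(4,17,9,11) vs β=15 → FL=S FR=W RL=S RR=S
t=10: phase=(5,18,10,12) vs β=15 → FL=S FR=W RL=S RR=S
t=17: phase=(12,5,17,19) vs β=15 → FL=S FR=S RL=W RR=W
t=19: phase=(14,7,19,1) vs β=15 → FL=S FR=S RL=W RR=S
t=28: phase=(3,16,8,10) vs β=15 → FL=S FR=W RL=S RR=S
t=35: phase=(10,3,15,17) vs β=15 → FL=S FR=S RL=W RR=W
t=36: phase=(11,4,16,18) vs β=15 → FL=S FR=S RL=W RR=W

t=6: FL=S FR=S RL=S RR=S
t=9: FL=S FR=W RL=S RR=S
t=10: FL=S FR=W RL=S RR=S
t=17: FL=S FR=S RL=W RR=W
t=19: FL=S FR=S RL=W RR=S
t=28: FL=S FR=W RL=S RR=S
t=35: FL=S FR=S RL=W RR=W
t=36: FL=S FR=S RL=W RR=W


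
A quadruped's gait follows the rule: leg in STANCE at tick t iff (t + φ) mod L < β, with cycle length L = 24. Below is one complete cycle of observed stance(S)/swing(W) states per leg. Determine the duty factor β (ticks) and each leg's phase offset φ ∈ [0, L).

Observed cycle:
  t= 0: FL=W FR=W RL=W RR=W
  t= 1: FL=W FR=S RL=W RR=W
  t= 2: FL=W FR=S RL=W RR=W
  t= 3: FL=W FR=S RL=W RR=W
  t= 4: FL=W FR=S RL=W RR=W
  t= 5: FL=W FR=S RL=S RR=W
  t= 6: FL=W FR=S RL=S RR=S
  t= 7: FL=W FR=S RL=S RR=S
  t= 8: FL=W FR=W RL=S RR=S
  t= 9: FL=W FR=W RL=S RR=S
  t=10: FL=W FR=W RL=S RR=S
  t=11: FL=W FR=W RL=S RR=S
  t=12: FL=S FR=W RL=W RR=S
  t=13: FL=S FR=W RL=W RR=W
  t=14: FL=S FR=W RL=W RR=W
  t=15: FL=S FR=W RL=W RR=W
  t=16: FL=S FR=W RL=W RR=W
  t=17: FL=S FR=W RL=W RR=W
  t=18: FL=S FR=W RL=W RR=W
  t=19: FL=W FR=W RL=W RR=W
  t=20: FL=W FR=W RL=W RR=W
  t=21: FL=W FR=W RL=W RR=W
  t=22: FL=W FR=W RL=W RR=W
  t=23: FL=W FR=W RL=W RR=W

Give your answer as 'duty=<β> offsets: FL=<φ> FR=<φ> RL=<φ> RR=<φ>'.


duty β = stance ticks per leg = 7
FL: stance ticks = 7; W→S at t=12 → φ=12
FR: stance ticks = 7; W→S at t=1 → φ=23
RL: stance ticks = 7; W→S at t=5 → φ=19
RR: stance ticks = 7; W→S at t=6 → φ=18

duty=7 offsets: FL=12 FR=23 RL=19 RR=18


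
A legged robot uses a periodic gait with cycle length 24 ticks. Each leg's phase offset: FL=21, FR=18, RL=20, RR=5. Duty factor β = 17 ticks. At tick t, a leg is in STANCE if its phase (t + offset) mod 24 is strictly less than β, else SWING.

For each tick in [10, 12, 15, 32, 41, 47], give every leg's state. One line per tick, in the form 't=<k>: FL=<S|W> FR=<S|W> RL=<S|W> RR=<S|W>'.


t=10: FL=S FR=S RL=S RR=S
t=12: FL=S FR=S RL=S RR=W
t=15: FL=S FR=S RL=S RR=W
t=32: FL=S FR=S RL=S RR=S
t=41: FL=S FR=S RL=S RR=W
t=47: FL=W FR=W RL=W RR=S

t=10: phase=(7,4,6,15) vs β=17 → FL=S FR=S RL=S RR=S
t=12: phase=(9,6,8,17) vs β=17 → FL=S FR=S RL=S RR=W
t=15: phase=(12,9,11,20) vs β=17 → FL=S FR=S RL=S RR=W
t=32: phase=(5,2,4,13) vs β=17 → FL=S FR=S RL=S RR=S
t=41: phase=(14,11,13,22) vs β=17 → FL=S FR=S RL=S RR=W
t=47: phase=(20,17,19,4) vs β=17 → FL=W FR=W RL=W RR=S


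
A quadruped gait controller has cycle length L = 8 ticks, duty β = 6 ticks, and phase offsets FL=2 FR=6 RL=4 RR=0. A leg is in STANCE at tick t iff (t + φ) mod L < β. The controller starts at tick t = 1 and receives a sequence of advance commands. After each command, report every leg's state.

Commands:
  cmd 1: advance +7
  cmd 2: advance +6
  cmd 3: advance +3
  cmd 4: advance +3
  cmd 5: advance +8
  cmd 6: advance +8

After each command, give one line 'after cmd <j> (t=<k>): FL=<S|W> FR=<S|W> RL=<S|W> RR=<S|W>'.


start t=1: FL=S FR=W RL=S RR=S
cmd 1: advance +7 → t=8, phase=(2,6,4,0) → FL=S FR=W RL=S RR=S
cmd 2: advance +6 → t=14, phase=(0,4,2,6) → FL=S FR=S RL=S RR=W
cmd 3: advance +3 → t=17, phase=(3,7,5,1) → FL=S FR=W RL=S RR=S
cmd 4: advance +3 → t=20, phase=(6,2,0,4) → FL=W FR=S RL=S RR=S
cmd 5: advance +8 → t=28, phase=(6,2,0,4) → FL=W FR=S RL=S RR=S
cmd 6: advance +8 → t=36, phase=(6,2,0,4) → FL=W FR=S RL=S RR=S

after cmd 1 (t=8): FL=S FR=W RL=S RR=S
after cmd 2 (t=14): FL=S FR=S RL=S RR=W
after cmd 3 (t=17): FL=S FR=W RL=S RR=S
after cmd 4 (t=20): FL=W FR=S RL=S RR=S
after cmd 5 (t=28): FL=W FR=S RL=S RR=S
after cmd 6 (t=36): FL=W FR=S RL=S RR=S


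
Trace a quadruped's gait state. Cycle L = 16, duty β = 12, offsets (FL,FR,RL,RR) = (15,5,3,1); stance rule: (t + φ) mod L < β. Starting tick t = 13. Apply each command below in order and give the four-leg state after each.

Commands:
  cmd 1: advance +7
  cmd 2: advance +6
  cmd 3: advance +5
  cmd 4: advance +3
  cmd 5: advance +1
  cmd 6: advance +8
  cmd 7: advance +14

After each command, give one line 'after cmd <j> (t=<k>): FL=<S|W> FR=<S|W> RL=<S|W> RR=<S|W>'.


start t=13: FL=W FR=S RL=S RR=W
cmd 1: advance +7 → t=20, phase=(3,9,7,5) → FL=S FR=S RL=S RR=S
cmd 2: advance +6 → t=26, phase=(9,15,13,11) → FL=S FR=W RL=W RR=S
cmd 3: advance +5 → t=31, phase=(14,4,2,0) → FL=W FR=S RL=S RR=S
cmd 4: advance +3 → t=34, phase=(1,7,5,3) → FL=S FR=S RL=S RR=S
cmd 5: advance +1 → t=35, phase=(2,8,6,4) → FL=S FR=S RL=S RR=S
cmd 6: advance +8 → t=43, phase=(10,0,14,12) → FL=S FR=S RL=W RR=W
cmd 7: advance +14 → t=57, phase=(8,14,12,10) → FL=S FR=W RL=W RR=S

after cmd 1 (t=20): FL=S FR=S RL=S RR=S
after cmd 2 (t=26): FL=S FR=W RL=W RR=S
after cmd 3 (t=31): FL=W FR=S RL=S RR=S
after cmd 4 (t=34): FL=S FR=S RL=S RR=S
after cmd 5 (t=35): FL=S FR=S RL=S RR=S
after cmd 6 (t=43): FL=S FR=S RL=W RR=W
after cmd 7 (t=57): FL=S FR=W RL=W RR=S


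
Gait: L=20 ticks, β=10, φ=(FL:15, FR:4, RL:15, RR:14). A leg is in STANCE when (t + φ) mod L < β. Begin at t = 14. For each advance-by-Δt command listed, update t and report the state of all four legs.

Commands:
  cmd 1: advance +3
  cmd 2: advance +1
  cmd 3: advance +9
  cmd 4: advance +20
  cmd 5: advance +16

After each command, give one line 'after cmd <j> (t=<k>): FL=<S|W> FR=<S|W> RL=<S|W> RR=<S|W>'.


start t=14: FL=S FR=W RL=S RR=S
cmd 1: advance +3 → t=17, phase=(12,1,12,11) → FL=W FR=S RL=W RR=W
cmd 2: advance +1 → t=18, phase=(13,2,13,12) → FL=W FR=S RL=W RR=W
cmd 3: advance +9 → t=27, phase=(2,11,2,1) → FL=S FR=W RL=S RR=S
cmd 4: advance +20 → t=47, phase=(2,11,2,1) → FL=S FR=W RL=S RR=S
cmd 5: advance +16 → t=63, phase=(18,7,18,17) → FL=W FR=S RL=W RR=W

after cmd 1 (t=17): FL=W FR=S RL=W RR=W
after cmd 2 (t=18): FL=W FR=S RL=W RR=W
after cmd 3 (t=27): FL=S FR=W RL=S RR=S
after cmd 4 (t=47): FL=S FR=W RL=S RR=S
after cmd 5 (t=63): FL=W FR=S RL=W RR=W


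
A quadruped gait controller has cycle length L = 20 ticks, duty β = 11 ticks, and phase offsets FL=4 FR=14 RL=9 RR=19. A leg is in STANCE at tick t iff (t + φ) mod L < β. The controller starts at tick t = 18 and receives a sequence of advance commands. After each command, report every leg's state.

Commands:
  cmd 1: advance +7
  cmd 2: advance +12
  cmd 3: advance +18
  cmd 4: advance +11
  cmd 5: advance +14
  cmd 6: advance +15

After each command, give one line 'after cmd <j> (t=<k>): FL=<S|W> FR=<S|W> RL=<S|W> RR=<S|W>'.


start t=18: FL=S FR=W RL=S RR=W
cmd 1: advance +7 → t=25, phase=(9,19,14,4) → FL=S FR=W RL=W RR=S
cmd 2: advance +12 → t=37, phase=(1,11,6,16) → FL=S FR=W RL=S RR=W
cmd 3: advance +18 → t=55, phase=(19,9,4,14) → FL=W FR=S RL=S RR=W
cmd 4: advance +11 → t=66, phase=(10,0,15,5) → FL=S FR=S RL=W RR=S
cmd 5: advance +14 → t=80, phase=(4,14,9,19) → FL=S FR=W RL=S RR=W
cmd 6: advance +15 → t=95, phase=(19,9,4,14) → FL=W FR=S RL=S RR=W

after cmd 1 (t=25): FL=S FR=W RL=W RR=S
after cmd 2 (t=37): FL=S FR=W RL=S RR=W
after cmd 3 (t=55): FL=W FR=S RL=S RR=W
after cmd 4 (t=66): FL=S FR=S RL=W RR=S
after cmd 5 (t=80): FL=S FR=W RL=S RR=W
after cmd 6 (t=95): FL=W FR=S RL=S RR=W


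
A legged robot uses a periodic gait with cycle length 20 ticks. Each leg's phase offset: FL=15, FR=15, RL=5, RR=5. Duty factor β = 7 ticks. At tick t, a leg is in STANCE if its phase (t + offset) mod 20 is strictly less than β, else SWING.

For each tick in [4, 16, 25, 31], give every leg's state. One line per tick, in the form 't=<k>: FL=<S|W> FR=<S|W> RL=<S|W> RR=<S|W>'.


t=4: FL=W FR=W RL=W RR=W
t=16: FL=W FR=W RL=S RR=S
t=25: FL=S FR=S RL=W RR=W
t=31: FL=S FR=S RL=W RR=W

t=4: phase=(19,19,9,9) vs β=7 → FL=W FR=W RL=W RR=W
t=16: phase=(11,11,1,1) vs β=7 → FL=W FR=W RL=S RR=S
t=25: phase=(0,0,10,10) vs β=7 → FL=S FR=S RL=W RR=W
t=31: phase=(6,6,16,16) vs β=7 → FL=S FR=S RL=W RR=W


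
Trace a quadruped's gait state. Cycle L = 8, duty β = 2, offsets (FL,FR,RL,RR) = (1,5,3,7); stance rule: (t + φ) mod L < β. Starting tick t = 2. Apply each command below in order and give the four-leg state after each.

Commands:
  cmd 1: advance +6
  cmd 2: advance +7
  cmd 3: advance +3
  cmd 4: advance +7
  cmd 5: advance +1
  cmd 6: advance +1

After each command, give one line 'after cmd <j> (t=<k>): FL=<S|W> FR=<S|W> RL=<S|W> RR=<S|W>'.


after cmd 1 (t=8): FL=S FR=W RL=W RR=W
after cmd 2 (t=15): FL=S FR=W RL=W RR=W
after cmd 3 (t=18): FL=W FR=W RL=W RR=S
after cmd 4 (t=25): FL=W FR=W RL=W RR=S
after cmd 5 (t=26): FL=W FR=W RL=W RR=S
after cmd 6 (t=27): FL=W FR=S RL=W RR=W

start t=2: FL=W FR=W RL=W RR=S
cmd 1: advance +6 → t=8, phase=(1,5,3,7) → FL=S FR=W RL=W RR=W
cmd 2: advance +7 → t=15, phase=(0,4,2,6) → FL=S FR=W RL=W RR=W
cmd 3: advance +3 → t=18, phase=(3,7,5,1) → FL=W FR=W RL=W RR=S
cmd 4: advance +7 → t=25, phase=(2,6,4,0) → FL=W FR=W RL=W RR=S
cmd 5: advance +1 → t=26, phase=(3,7,5,1) → FL=W FR=W RL=W RR=S
cmd 6: advance +1 → t=27, phase=(4,0,6,2) → FL=W FR=S RL=W RR=W


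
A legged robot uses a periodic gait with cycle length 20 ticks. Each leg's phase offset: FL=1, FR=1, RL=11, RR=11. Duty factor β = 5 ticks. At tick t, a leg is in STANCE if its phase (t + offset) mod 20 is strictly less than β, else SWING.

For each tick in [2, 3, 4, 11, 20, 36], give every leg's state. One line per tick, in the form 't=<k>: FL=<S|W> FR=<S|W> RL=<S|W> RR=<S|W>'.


t=2: phase=(3,3,13,13) vs β=5 → FL=S FR=S RL=W RR=W
t=3: phase=(4,4,14,14) vs β=5 → FL=S FR=S RL=W RR=W
t=4: phase=(5,5,15,15) vs β=5 → FL=W FR=W RL=W RR=W
t=11: phase=(12,12,2,2) vs β=5 → FL=W FR=W RL=S RR=S
t=20: phase=(1,1,11,11) vs β=5 → FL=S FR=S RL=W RR=W
t=36: phase=(17,17,7,7) vs β=5 → FL=W FR=W RL=W RR=W

t=2: FL=S FR=S RL=W RR=W
t=3: FL=S FR=S RL=W RR=W
t=4: FL=W FR=W RL=W RR=W
t=11: FL=W FR=W RL=S RR=S
t=20: FL=S FR=S RL=W RR=W
t=36: FL=W FR=W RL=W RR=W


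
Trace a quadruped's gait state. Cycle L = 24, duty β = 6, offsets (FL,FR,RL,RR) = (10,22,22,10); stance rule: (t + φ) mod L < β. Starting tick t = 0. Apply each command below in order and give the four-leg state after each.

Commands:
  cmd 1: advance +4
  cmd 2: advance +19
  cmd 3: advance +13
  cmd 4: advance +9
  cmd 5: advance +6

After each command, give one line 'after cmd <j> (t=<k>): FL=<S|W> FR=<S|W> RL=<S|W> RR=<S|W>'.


after cmd 1 (t=4): FL=W FR=S RL=S RR=W
after cmd 2 (t=23): FL=W FR=W RL=W RR=W
after cmd 3 (t=36): FL=W FR=W RL=W RR=W
after cmd 4 (t=45): FL=W FR=W RL=W RR=W
after cmd 5 (t=51): FL=W FR=S RL=S RR=W

start t=0: FL=W FR=W RL=W RR=W
cmd 1: advance +4 → t=4, phase=(14,2,2,14) → FL=W FR=S RL=S RR=W
cmd 2: advance +19 → t=23, phase=(9,21,21,9) → FL=W FR=W RL=W RR=W
cmd 3: advance +13 → t=36, phase=(22,10,10,22) → FL=W FR=W RL=W RR=W
cmd 4: advance +9 → t=45, phase=(7,19,19,7) → FL=W FR=W RL=W RR=W
cmd 5: advance +6 → t=51, phase=(13,1,1,13) → FL=W FR=S RL=S RR=W


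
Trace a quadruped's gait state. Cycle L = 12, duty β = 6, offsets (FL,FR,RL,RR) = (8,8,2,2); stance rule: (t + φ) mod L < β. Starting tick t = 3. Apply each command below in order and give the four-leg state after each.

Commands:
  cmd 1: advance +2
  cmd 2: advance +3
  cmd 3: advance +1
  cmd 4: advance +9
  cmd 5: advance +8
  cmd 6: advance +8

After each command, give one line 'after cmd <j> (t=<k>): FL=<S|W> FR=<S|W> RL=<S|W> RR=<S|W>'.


after cmd 1 (t=5): FL=S FR=S RL=W RR=W
after cmd 2 (t=8): FL=S FR=S RL=W RR=W
after cmd 3 (t=9): FL=S FR=S RL=W RR=W
after cmd 4 (t=18): FL=S FR=S RL=W RR=W
after cmd 5 (t=26): FL=W FR=W RL=S RR=S
after cmd 6 (t=34): FL=W FR=W RL=S RR=S

start t=3: FL=W FR=W RL=S RR=S
cmd 1: advance +2 → t=5, phase=(1,1,7,7) → FL=S FR=S RL=W RR=W
cmd 2: advance +3 → t=8, phase=(4,4,10,10) → FL=S FR=S RL=W RR=W
cmd 3: advance +1 → t=9, phase=(5,5,11,11) → FL=S FR=S RL=W RR=W
cmd 4: advance +9 → t=18, phase=(2,2,8,8) → FL=S FR=S RL=W RR=W
cmd 5: advance +8 → t=26, phase=(10,10,4,4) → FL=W FR=W RL=S RR=S
cmd 6: advance +8 → t=34, phase=(6,6,0,0) → FL=W FR=W RL=S RR=S


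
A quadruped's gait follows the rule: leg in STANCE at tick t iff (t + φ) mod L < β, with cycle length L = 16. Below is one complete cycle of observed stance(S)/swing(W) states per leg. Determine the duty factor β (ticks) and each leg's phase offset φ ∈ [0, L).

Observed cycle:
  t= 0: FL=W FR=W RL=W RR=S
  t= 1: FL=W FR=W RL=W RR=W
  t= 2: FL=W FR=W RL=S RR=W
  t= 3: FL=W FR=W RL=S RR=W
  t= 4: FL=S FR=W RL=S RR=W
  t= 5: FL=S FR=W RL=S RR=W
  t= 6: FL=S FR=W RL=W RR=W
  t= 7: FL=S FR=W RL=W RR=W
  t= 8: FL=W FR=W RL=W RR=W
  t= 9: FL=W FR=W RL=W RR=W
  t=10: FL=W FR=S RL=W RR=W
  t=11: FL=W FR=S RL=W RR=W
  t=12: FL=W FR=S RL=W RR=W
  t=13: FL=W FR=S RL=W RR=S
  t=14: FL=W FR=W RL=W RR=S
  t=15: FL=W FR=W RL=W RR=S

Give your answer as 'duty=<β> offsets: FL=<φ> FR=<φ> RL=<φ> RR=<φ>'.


duty=4 offsets: FL=12 FR=6 RL=14 RR=3

duty β = stance ticks per leg = 4
FL: stance ticks = 4; W→S at t=4 → φ=12
FR: stance ticks = 4; W→S at t=10 → φ=6
RL: stance ticks = 4; W→S at t=2 → φ=14
RR: stance ticks = 4; W→S at t=13 → φ=3


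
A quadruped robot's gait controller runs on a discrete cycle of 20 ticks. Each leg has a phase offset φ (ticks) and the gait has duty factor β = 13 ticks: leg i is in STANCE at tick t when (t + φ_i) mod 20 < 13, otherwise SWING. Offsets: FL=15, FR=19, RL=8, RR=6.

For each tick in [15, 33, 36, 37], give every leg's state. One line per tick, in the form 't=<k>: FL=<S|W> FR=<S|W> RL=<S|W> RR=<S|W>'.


t=15: phase=(10,14,3,1) vs β=13 → FL=S FR=W RL=S RR=S
t=33: phase=(8,12,1,19) vs β=13 → FL=S FR=S RL=S RR=W
t=36: phase=(11,15,4,2) vs β=13 → FL=S FR=W RL=S RR=S
t=37: phase=(12,16,5,3) vs β=13 → FL=S FR=W RL=S RR=S

t=15: FL=S FR=W RL=S RR=S
t=33: FL=S FR=S RL=S RR=W
t=36: FL=S FR=W RL=S RR=S
t=37: FL=S FR=W RL=S RR=S


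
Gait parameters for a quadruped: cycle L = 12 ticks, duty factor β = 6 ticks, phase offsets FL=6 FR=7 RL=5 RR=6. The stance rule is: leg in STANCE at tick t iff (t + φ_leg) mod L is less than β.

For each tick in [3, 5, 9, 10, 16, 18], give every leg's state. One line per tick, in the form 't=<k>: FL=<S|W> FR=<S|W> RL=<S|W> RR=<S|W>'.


t=3: FL=W FR=W RL=W RR=W
t=5: FL=W FR=S RL=W RR=W
t=9: FL=S FR=S RL=S RR=S
t=10: FL=S FR=S RL=S RR=S
t=16: FL=W FR=W RL=W RR=W
t=18: FL=S FR=S RL=W RR=S

t=3: phase=(9,10,8,9) vs β=6 → FL=W FR=W RL=W RR=W
t=5: phase=(11,0,10,11) vs β=6 → FL=W FR=S RL=W RR=W
t=9: phase=(3,4,2,3) vs β=6 → FL=S FR=S RL=S RR=S
t=10: phase=(4,5,3,4) vs β=6 → FL=S FR=S RL=S RR=S
t=16: phase=(10,11,9,10) vs β=6 → FL=W FR=W RL=W RR=W
t=18: phase=(0,1,11,0) vs β=6 → FL=S FR=S RL=W RR=S


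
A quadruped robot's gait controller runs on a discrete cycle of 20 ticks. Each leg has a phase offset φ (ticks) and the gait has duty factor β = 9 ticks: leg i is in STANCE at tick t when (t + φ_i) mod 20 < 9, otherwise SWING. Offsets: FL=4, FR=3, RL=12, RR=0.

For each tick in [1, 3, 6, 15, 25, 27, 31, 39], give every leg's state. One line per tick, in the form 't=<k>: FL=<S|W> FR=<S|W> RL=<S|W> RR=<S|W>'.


t=1: phase=(5,4,13,1) vs β=9 → FL=S FR=S RL=W RR=S
t=3: phase=(7,6,15,3) vs β=9 → FL=S FR=S RL=W RR=S
t=6: phase=(10,9,18,6) vs β=9 → FL=W FR=W RL=W RR=S
t=15: phase=(19,18,7,15) vs β=9 → FL=W FR=W RL=S RR=W
t=25: phase=(9,8,17,5) vs β=9 → FL=W FR=S RL=W RR=S
t=27: phase=(11,10,19,7) vs β=9 → FL=W FR=W RL=W RR=S
t=31: phase=(15,14,3,11) vs β=9 → FL=W FR=W RL=S RR=W
t=39: phase=(3,2,11,19) vs β=9 → FL=S FR=S RL=W RR=W

t=1: FL=S FR=S RL=W RR=S
t=3: FL=S FR=S RL=W RR=S
t=6: FL=W FR=W RL=W RR=S
t=15: FL=W FR=W RL=S RR=W
t=25: FL=W FR=S RL=W RR=S
t=27: FL=W FR=W RL=W RR=S
t=31: FL=W FR=W RL=S RR=W
t=39: FL=S FR=S RL=W RR=W


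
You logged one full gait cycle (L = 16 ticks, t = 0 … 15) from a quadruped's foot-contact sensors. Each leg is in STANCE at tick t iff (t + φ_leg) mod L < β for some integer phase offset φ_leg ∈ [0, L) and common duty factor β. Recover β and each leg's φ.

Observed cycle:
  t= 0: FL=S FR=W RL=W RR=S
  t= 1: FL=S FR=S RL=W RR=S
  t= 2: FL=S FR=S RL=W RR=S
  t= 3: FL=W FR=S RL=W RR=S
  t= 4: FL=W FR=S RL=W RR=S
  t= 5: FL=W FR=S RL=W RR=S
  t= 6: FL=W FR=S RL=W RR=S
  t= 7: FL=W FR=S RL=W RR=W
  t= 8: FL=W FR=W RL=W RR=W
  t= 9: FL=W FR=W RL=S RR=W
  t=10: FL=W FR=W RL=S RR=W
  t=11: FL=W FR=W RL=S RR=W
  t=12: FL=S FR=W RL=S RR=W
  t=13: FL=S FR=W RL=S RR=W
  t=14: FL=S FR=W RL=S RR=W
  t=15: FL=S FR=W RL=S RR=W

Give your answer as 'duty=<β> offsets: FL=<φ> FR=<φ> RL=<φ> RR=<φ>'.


duty β = stance ticks per leg = 7
FL: stance ticks = 7; W→S at t=12 → φ=4
FR: stance ticks = 7; W→S at t=1 → φ=15
RL: stance ticks = 7; W→S at t=9 → φ=7
RR: stance ticks = 7; W→S at t=0 → φ=0

duty=7 offsets: FL=4 FR=15 RL=7 RR=0


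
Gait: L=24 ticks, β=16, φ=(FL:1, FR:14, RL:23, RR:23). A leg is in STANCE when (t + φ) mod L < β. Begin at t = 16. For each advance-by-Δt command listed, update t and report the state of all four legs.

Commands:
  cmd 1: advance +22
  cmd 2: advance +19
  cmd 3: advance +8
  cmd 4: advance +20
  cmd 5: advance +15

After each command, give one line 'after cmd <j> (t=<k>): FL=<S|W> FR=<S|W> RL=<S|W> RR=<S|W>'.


start t=16: FL=W FR=S RL=S RR=S
cmd 1: advance +22 → t=38, phase=(15,4,13,13) → FL=S FR=S RL=S RR=S
cmd 2: advance +19 → t=57, phase=(10,23,8,8) → FL=S FR=W RL=S RR=S
cmd 3: advance +8 → t=65, phase=(18,7,16,16) → FL=W FR=S RL=W RR=W
cmd 4: advance +20 → t=85, phase=(14,3,12,12) → FL=S FR=S RL=S RR=S
cmd 5: advance +15 → t=100, phase=(5,18,3,3) → FL=S FR=W RL=S RR=S

after cmd 1 (t=38): FL=S FR=S RL=S RR=S
after cmd 2 (t=57): FL=S FR=W RL=S RR=S
after cmd 3 (t=65): FL=W FR=S RL=W RR=W
after cmd 4 (t=85): FL=S FR=S RL=S RR=S
after cmd 5 (t=100): FL=S FR=W RL=S RR=S


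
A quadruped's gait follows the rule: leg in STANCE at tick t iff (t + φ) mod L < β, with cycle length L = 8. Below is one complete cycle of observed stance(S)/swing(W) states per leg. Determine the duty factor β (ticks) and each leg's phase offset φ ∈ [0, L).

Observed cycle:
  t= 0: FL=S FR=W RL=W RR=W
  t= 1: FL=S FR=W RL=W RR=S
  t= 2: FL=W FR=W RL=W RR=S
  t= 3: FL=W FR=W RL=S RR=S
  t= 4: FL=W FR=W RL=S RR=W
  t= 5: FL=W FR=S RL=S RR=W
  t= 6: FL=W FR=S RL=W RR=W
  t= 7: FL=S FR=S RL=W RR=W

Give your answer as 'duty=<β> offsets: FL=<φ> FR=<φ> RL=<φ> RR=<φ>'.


duty β = stance ticks per leg = 3
FL: stance ticks = 3; W→S at t=7 → φ=1
FR: stance ticks = 3; W→S at t=5 → φ=3
RL: stance ticks = 3; W→S at t=3 → φ=5
RR: stance ticks = 3; W→S at t=1 → φ=7

duty=3 offsets: FL=1 FR=3 RL=5 RR=7


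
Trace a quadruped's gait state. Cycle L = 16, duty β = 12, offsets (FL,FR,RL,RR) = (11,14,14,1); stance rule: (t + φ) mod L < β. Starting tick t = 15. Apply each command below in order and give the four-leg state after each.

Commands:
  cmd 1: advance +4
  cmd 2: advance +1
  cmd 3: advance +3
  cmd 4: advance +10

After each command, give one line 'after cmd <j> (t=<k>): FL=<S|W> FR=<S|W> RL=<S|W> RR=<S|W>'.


after cmd 1 (t=19): FL=W FR=S RL=S RR=S
after cmd 2 (t=20): FL=W FR=S RL=S RR=S
after cmd 3 (t=23): FL=S FR=S RL=S RR=S
after cmd 4 (t=33): FL=W FR=W RL=W RR=S

start t=15: FL=S FR=W RL=W RR=S
cmd 1: advance +4 → t=19, phase=(14,1,1,4) → FL=W FR=S RL=S RR=S
cmd 2: advance +1 → t=20, phase=(15,2,2,5) → FL=W FR=S RL=S RR=S
cmd 3: advance +3 → t=23, phase=(2,5,5,8) → FL=S FR=S RL=S RR=S
cmd 4: advance +10 → t=33, phase=(12,15,15,2) → FL=W FR=W RL=W RR=S


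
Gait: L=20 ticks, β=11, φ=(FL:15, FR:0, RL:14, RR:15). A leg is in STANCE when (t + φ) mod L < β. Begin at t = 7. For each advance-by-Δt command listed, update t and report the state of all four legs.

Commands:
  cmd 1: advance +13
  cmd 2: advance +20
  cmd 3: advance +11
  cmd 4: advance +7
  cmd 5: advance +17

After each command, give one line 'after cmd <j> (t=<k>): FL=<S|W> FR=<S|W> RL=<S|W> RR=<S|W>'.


start t=7: FL=S FR=S RL=S RR=S
cmd 1: advance +13 → t=20, phase=(15,0,14,15) → FL=W FR=S RL=W RR=W
cmd 2: advance +20 → t=40, phase=(15,0,14,15) → FL=W FR=S RL=W RR=W
cmd 3: advance +11 → t=51, phase=(6,11,5,6) → FL=S FR=W RL=S RR=S
cmd 4: advance +7 → t=58, phase=(13,18,12,13) → FL=W FR=W RL=W RR=W
cmd 5: advance +17 → t=75, phase=(10,15,9,10) → FL=S FR=W RL=S RR=S

after cmd 1 (t=20): FL=W FR=S RL=W RR=W
after cmd 2 (t=40): FL=W FR=S RL=W RR=W
after cmd 3 (t=51): FL=S FR=W RL=S RR=S
after cmd 4 (t=58): FL=W FR=W RL=W RR=W
after cmd 5 (t=75): FL=S FR=W RL=S RR=S


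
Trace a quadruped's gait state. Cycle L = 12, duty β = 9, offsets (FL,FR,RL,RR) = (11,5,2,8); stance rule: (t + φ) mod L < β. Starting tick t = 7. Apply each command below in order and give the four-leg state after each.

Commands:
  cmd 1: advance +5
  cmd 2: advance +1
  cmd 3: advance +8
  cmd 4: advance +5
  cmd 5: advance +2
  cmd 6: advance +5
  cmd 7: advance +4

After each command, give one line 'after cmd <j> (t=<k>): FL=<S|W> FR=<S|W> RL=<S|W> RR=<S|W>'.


after cmd 1 (t=12): FL=W FR=S RL=S RR=S
after cmd 2 (t=13): FL=S FR=S RL=S RR=W
after cmd 3 (t=21): FL=S FR=S RL=W RR=S
after cmd 4 (t=26): FL=S FR=S RL=S RR=W
after cmd 5 (t=28): FL=S FR=W RL=S RR=S
after cmd 6 (t=33): FL=S FR=S RL=W RR=S
after cmd 7 (t=37): FL=S FR=S RL=S RR=W

start t=7: FL=S FR=S RL=W RR=S
cmd 1: advance +5 → t=12, phase=(11,5,2,8) → FL=W FR=S RL=S RR=S
cmd 2: advance +1 → t=13, phase=(0,6,3,9) → FL=S FR=S RL=S RR=W
cmd 3: advance +8 → t=21, phase=(8,2,11,5) → FL=S FR=S RL=W RR=S
cmd 4: advance +5 → t=26, phase=(1,7,4,10) → FL=S FR=S RL=S RR=W
cmd 5: advance +2 → t=28, phase=(3,9,6,0) → FL=S FR=W RL=S RR=S
cmd 6: advance +5 → t=33, phase=(8,2,11,5) → FL=S FR=S RL=W RR=S
cmd 7: advance +4 → t=37, phase=(0,6,3,9) → FL=S FR=S RL=S RR=W


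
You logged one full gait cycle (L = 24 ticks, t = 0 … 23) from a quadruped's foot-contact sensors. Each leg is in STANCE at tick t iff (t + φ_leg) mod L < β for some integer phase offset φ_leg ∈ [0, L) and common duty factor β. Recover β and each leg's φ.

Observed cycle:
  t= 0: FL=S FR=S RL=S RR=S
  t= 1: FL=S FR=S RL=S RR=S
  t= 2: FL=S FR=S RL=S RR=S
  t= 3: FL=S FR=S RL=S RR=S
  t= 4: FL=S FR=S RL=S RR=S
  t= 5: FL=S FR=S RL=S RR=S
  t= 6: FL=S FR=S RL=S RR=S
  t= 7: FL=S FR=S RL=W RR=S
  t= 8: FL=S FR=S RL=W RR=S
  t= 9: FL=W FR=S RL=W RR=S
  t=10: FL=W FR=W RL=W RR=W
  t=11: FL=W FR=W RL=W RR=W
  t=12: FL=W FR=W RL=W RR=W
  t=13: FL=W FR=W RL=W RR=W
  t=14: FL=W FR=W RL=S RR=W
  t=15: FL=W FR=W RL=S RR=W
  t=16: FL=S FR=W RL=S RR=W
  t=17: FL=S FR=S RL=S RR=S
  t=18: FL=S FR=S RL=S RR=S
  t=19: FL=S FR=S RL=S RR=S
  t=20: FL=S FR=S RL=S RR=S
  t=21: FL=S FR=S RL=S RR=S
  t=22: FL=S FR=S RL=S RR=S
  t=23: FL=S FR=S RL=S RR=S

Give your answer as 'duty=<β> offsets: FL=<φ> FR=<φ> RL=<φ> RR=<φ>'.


duty β = stance ticks per leg = 17
FL: stance ticks = 17; W→S at t=16 → φ=8
FR: stance ticks = 17; W→S at t=17 → φ=7
RL: stance ticks = 17; W→S at t=14 → φ=10
RR: stance ticks = 17; W→S at t=17 → φ=7

duty=17 offsets: FL=8 FR=7 RL=10 RR=7


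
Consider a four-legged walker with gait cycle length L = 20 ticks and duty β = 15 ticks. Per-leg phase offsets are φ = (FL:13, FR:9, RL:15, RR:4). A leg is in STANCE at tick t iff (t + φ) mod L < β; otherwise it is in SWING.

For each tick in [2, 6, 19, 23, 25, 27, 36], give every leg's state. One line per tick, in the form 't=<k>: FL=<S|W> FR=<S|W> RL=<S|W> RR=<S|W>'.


t=2: phase=(15,11,17,6) vs β=15 → FL=W FR=S RL=W RR=S
t=6: phase=(19,15,1,10) vs β=15 → FL=W FR=W RL=S RR=S
t=19: phase=(12,8,14,3) vs β=15 → FL=S FR=S RL=S RR=S
t=23: phase=(16,12,18,7) vs β=15 → FL=W FR=S RL=W RR=S
t=25: phase=(18,14,0,9) vs β=15 → FL=W FR=S RL=S RR=S
t=27: phase=(0,16,2,11) vs β=15 → FL=S FR=W RL=S RR=S
t=36: phase=(9,5,11,0) vs β=15 → FL=S FR=S RL=S RR=S

t=2: FL=W FR=S RL=W RR=S
t=6: FL=W FR=W RL=S RR=S
t=19: FL=S FR=S RL=S RR=S
t=23: FL=W FR=S RL=W RR=S
t=25: FL=W FR=S RL=S RR=S
t=27: FL=S FR=W RL=S RR=S
t=36: FL=S FR=S RL=S RR=S


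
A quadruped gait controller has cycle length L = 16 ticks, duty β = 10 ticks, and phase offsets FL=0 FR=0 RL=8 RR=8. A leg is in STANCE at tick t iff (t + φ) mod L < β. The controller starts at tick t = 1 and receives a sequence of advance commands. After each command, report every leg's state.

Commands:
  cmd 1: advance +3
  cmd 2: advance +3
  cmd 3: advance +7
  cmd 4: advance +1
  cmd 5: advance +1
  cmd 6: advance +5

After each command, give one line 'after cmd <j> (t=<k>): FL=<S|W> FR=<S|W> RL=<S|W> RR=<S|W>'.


start t=1: FL=S FR=S RL=S RR=S
cmd 1: advance +3 → t=4, phase=(4,4,12,12) → FL=S FR=S RL=W RR=W
cmd 2: advance +3 → t=7, phase=(7,7,15,15) → FL=S FR=S RL=W RR=W
cmd 3: advance +7 → t=14, phase=(14,14,6,6) → FL=W FR=W RL=S RR=S
cmd 4: advance +1 → t=15, phase=(15,15,7,7) → FL=W FR=W RL=S RR=S
cmd 5: advance +1 → t=16, phase=(0,0,8,8) → FL=S FR=S RL=S RR=S
cmd 6: advance +5 → t=21, phase=(5,5,13,13) → FL=S FR=S RL=W RR=W

after cmd 1 (t=4): FL=S FR=S RL=W RR=W
after cmd 2 (t=7): FL=S FR=S RL=W RR=W
after cmd 3 (t=14): FL=W FR=W RL=S RR=S
after cmd 4 (t=15): FL=W FR=W RL=S RR=S
after cmd 5 (t=16): FL=S FR=S RL=S RR=S
after cmd 6 (t=21): FL=S FR=S RL=W RR=W


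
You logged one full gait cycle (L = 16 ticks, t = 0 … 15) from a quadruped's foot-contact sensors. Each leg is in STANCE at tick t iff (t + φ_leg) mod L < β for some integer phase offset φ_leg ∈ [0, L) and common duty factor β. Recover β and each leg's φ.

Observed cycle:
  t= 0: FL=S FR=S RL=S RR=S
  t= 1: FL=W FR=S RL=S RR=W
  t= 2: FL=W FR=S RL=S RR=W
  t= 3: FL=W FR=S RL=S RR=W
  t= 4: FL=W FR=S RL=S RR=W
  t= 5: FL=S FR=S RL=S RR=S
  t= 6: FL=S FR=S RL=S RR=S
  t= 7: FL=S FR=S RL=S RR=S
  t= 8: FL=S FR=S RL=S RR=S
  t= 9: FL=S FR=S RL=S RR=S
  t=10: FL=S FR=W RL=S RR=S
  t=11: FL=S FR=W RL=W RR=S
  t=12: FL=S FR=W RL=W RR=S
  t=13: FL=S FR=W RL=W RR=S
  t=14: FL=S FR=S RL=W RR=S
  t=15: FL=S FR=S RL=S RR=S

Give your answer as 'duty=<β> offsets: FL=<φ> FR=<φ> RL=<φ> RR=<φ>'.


duty=12 offsets: FL=11 FR=2 RL=1 RR=11

duty β = stance ticks per leg = 12
FL: stance ticks = 12; W→S at t=5 → φ=11
FR: stance ticks = 12; W→S at t=14 → φ=2
RL: stance ticks = 12; W→S at t=15 → φ=1
RR: stance ticks = 12; W→S at t=5 → φ=11


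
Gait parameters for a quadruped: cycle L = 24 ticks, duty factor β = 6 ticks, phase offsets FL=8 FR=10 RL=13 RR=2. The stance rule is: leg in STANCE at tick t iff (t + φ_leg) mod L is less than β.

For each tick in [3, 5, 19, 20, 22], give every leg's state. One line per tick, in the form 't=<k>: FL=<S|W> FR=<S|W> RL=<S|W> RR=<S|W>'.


t=3: phase=(11,13,16,5) vs β=6 → FL=W FR=W RL=W RR=S
t=5: phase=(13,15,18,7) vs β=6 → FL=W FR=W RL=W RR=W
t=19: phase=(3,5,8,21) vs β=6 → FL=S FR=S RL=W RR=W
t=20: phase=(4,6,9,22) vs β=6 → FL=S FR=W RL=W RR=W
t=22: phase=(6,8,11,0) vs β=6 → FL=W FR=W RL=W RR=S

t=3: FL=W FR=W RL=W RR=S
t=5: FL=W FR=W RL=W RR=W
t=19: FL=S FR=S RL=W RR=W
t=20: FL=S FR=W RL=W RR=W
t=22: FL=W FR=W RL=W RR=S


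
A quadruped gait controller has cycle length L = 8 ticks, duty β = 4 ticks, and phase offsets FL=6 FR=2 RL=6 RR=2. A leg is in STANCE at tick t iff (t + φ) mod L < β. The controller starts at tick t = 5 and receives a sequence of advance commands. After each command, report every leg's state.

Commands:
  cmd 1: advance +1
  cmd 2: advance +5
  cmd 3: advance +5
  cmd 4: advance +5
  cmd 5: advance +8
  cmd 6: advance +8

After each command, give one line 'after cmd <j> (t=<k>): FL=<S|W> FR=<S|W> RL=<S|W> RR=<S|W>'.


after cmd 1 (t=6): FL=W FR=S RL=W RR=S
after cmd 2 (t=11): FL=S FR=W RL=S RR=W
after cmd 3 (t=16): FL=W FR=S RL=W RR=S
after cmd 4 (t=21): FL=S FR=W RL=S RR=W
after cmd 5 (t=29): FL=S FR=W RL=S RR=W
after cmd 6 (t=37): FL=S FR=W RL=S RR=W

start t=5: FL=S FR=W RL=S RR=W
cmd 1: advance +1 → t=6, phase=(4,0,4,0) → FL=W FR=S RL=W RR=S
cmd 2: advance +5 → t=11, phase=(1,5,1,5) → FL=S FR=W RL=S RR=W
cmd 3: advance +5 → t=16, phase=(6,2,6,2) → FL=W FR=S RL=W RR=S
cmd 4: advance +5 → t=21, phase=(3,7,3,7) → FL=S FR=W RL=S RR=W
cmd 5: advance +8 → t=29, phase=(3,7,3,7) → FL=S FR=W RL=S RR=W
cmd 6: advance +8 → t=37, phase=(3,7,3,7) → FL=S FR=W RL=S RR=W


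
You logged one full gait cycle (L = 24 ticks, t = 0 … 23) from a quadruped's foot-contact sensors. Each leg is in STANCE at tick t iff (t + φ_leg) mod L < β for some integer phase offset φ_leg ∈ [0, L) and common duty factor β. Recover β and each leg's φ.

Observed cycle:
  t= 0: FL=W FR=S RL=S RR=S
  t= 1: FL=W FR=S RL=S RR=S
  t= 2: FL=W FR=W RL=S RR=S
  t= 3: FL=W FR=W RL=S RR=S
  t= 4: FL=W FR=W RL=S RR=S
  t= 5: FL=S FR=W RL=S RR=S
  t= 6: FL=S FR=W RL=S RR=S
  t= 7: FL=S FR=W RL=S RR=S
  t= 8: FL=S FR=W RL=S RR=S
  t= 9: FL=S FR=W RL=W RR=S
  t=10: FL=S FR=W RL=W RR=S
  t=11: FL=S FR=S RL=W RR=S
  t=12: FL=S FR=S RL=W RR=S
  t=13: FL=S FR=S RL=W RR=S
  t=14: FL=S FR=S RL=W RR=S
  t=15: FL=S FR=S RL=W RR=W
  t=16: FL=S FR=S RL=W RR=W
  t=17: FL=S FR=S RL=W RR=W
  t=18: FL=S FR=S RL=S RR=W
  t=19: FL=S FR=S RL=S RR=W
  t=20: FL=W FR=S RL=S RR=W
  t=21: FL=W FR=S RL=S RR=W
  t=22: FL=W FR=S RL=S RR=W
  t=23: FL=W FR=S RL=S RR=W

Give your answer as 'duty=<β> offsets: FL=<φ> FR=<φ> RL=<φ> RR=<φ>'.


duty β = stance ticks per leg = 15
FL: stance ticks = 15; W→S at t=5 → φ=19
FR: stance ticks = 15; W→S at t=11 → φ=13
RL: stance ticks = 15; W→S at t=18 → φ=6
RR: stance ticks = 15; W→S at t=0 → φ=0

duty=15 offsets: FL=19 FR=13 RL=6 RR=0


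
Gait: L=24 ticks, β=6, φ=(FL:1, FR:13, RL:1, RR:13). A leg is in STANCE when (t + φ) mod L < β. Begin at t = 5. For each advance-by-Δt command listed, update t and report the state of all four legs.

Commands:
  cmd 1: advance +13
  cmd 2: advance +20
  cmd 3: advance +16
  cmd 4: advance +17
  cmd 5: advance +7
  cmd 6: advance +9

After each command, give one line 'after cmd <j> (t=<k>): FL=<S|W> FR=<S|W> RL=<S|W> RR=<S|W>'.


after cmd 1 (t=18): FL=W FR=W RL=W RR=W
after cmd 2 (t=38): FL=W FR=S RL=W RR=S
after cmd 3 (t=54): FL=W FR=W RL=W RR=W
after cmd 4 (t=71): FL=S FR=W RL=S RR=W
after cmd 5 (t=78): FL=W FR=W RL=W RR=W
after cmd 6 (t=87): FL=W FR=S RL=W RR=S

start t=5: FL=W FR=W RL=W RR=W
cmd 1: advance +13 → t=18, phase=(19,7,19,7) → FL=W FR=W RL=W RR=W
cmd 2: advance +20 → t=38, phase=(15,3,15,3) → FL=W FR=S RL=W RR=S
cmd 3: advance +16 → t=54, phase=(7,19,7,19) → FL=W FR=W RL=W RR=W
cmd 4: advance +17 → t=71, phase=(0,12,0,12) → FL=S FR=W RL=S RR=W
cmd 5: advance +7 → t=78, phase=(7,19,7,19) → FL=W FR=W RL=W RR=W
cmd 6: advance +9 → t=87, phase=(16,4,16,4) → FL=W FR=S RL=W RR=S


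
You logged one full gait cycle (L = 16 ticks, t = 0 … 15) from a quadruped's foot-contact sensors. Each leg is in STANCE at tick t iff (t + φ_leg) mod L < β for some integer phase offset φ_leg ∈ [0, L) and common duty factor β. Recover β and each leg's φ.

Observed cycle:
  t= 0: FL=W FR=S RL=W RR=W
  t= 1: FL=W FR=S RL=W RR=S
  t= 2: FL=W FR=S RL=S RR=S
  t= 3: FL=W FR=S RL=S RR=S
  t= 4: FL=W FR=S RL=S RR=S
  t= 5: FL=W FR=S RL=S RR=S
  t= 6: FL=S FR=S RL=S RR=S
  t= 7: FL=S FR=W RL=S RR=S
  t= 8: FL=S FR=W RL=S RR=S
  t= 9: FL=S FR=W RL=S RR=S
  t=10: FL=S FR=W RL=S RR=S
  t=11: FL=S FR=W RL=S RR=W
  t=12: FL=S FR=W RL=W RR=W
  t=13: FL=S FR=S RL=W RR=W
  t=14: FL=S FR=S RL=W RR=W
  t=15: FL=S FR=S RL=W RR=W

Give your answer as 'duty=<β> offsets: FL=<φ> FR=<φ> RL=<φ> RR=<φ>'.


duty β = stance ticks per leg = 10
FL: stance ticks = 10; W→S at t=6 → φ=10
FR: stance ticks = 10; W→S at t=13 → φ=3
RL: stance ticks = 10; W→S at t=2 → φ=14
RR: stance ticks = 10; W→S at t=1 → φ=15

duty=10 offsets: FL=10 FR=3 RL=14 RR=15


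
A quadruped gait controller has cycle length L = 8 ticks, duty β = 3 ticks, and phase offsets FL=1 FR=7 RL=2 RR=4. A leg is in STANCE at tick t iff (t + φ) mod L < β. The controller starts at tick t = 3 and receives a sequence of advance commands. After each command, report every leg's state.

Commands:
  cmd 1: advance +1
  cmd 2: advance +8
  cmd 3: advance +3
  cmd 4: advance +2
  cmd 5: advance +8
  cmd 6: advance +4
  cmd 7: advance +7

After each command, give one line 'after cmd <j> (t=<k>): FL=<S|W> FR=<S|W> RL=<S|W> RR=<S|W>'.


start t=3: FL=W FR=S RL=W RR=W
cmd 1: advance +1 → t=4, phase=(5,3,6,0) → FL=W FR=W RL=W RR=S
cmd 2: advance +8 → t=12, phase=(5,3,6,0) → FL=W FR=W RL=W RR=S
cmd 3: advance +3 → t=15, phase=(0,6,1,3) → FL=S FR=W RL=S RR=W
cmd 4: advance +2 → t=17, phase=(2,0,3,5) → FL=S FR=S RL=W RR=W
cmd 5: advance +8 → t=25, phase=(2,0,3,5) → FL=S FR=S RL=W RR=W
cmd 6: advance +4 → t=29, phase=(6,4,7,1) → FL=W FR=W RL=W RR=S
cmd 7: advance +7 → t=36, phase=(5,3,6,0) → FL=W FR=W RL=W RR=S

after cmd 1 (t=4): FL=W FR=W RL=W RR=S
after cmd 2 (t=12): FL=W FR=W RL=W RR=S
after cmd 3 (t=15): FL=S FR=W RL=S RR=W
after cmd 4 (t=17): FL=S FR=S RL=W RR=W
after cmd 5 (t=25): FL=S FR=S RL=W RR=W
after cmd 6 (t=29): FL=W FR=W RL=W RR=S
after cmd 7 (t=36): FL=W FR=W RL=W RR=S


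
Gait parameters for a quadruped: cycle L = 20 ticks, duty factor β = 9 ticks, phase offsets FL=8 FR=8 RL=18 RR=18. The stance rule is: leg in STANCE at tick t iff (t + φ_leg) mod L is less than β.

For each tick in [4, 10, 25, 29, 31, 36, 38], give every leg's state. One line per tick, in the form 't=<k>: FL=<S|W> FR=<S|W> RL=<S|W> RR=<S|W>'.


t=4: phase=(12,12,2,2) vs β=9 → FL=W FR=W RL=S RR=S
t=10: phase=(18,18,8,8) vs β=9 → FL=W FR=W RL=S RR=S
t=25: phase=(13,13,3,3) vs β=9 → FL=W FR=W RL=S RR=S
t=29: phase=(17,17,7,7) vs β=9 → FL=W FR=W RL=S RR=S
t=31: phase=(19,19,9,9) vs β=9 → FL=W FR=W RL=W RR=W
t=36: phase=(4,4,14,14) vs β=9 → FL=S FR=S RL=W RR=W
t=38: phase=(6,6,16,16) vs β=9 → FL=S FR=S RL=W RR=W

t=4: FL=W FR=W RL=S RR=S
t=10: FL=W FR=W RL=S RR=S
t=25: FL=W FR=W RL=S RR=S
t=29: FL=W FR=W RL=S RR=S
t=31: FL=W FR=W RL=W RR=W
t=36: FL=S FR=S RL=W RR=W
t=38: FL=S FR=S RL=W RR=W


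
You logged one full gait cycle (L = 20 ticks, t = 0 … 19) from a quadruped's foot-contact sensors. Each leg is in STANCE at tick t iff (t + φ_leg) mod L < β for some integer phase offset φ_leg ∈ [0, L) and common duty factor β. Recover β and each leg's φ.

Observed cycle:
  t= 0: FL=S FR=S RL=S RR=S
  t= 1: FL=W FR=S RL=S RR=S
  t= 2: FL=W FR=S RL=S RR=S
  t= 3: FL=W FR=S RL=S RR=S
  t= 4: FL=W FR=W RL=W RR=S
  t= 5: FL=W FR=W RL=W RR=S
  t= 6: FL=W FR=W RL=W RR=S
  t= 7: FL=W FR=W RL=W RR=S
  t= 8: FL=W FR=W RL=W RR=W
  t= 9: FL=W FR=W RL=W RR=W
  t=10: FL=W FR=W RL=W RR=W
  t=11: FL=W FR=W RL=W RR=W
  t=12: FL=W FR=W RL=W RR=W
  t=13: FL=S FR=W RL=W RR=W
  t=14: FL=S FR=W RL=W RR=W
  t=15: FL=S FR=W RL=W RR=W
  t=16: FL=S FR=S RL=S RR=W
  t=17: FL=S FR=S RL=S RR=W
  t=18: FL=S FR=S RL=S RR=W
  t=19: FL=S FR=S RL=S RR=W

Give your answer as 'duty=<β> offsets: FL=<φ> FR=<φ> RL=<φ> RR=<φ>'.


duty β = stance ticks per leg = 8
FL: stance ticks = 8; W→S at t=13 → φ=7
FR: stance ticks = 8; W→S at t=16 → φ=4
RL: stance ticks = 8; W→S at t=16 → φ=4
RR: stance ticks = 8; W→S at t=0 → φ=0

duty=8 offsets: FL=7 FR=4 RL=4 RR=0


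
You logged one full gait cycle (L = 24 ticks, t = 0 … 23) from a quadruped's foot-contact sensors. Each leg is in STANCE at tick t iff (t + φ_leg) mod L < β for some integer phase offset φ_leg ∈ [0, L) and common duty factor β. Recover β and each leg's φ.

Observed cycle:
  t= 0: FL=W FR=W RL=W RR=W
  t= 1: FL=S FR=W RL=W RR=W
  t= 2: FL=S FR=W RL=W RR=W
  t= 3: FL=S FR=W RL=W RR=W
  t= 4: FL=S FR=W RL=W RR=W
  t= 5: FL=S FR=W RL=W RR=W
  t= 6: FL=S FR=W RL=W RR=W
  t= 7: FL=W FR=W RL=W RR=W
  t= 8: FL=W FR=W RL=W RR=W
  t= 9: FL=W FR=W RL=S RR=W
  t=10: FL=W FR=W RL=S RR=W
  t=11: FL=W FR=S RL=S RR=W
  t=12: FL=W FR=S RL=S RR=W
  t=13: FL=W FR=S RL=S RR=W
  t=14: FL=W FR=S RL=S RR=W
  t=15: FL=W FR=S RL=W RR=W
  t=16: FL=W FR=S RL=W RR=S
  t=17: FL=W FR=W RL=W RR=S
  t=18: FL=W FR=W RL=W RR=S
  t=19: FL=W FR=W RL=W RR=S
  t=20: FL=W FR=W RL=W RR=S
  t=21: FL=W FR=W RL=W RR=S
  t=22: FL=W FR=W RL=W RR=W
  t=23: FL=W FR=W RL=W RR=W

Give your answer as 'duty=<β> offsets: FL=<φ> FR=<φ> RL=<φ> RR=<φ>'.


duty=6 offsets: FL=23 FR=13 RL=15 RR=8

duty β = stance ticks per leg = 6
FL: stance ticks = 6; W→S at t=1 → φ=23
FR: stance ticks = 6; W→S at t=11 → φ=13
RL: stance ticks = 6; W→S at t=9 → φ=15
RR: stance ticks = 6; W→S at t=16 → φ=8


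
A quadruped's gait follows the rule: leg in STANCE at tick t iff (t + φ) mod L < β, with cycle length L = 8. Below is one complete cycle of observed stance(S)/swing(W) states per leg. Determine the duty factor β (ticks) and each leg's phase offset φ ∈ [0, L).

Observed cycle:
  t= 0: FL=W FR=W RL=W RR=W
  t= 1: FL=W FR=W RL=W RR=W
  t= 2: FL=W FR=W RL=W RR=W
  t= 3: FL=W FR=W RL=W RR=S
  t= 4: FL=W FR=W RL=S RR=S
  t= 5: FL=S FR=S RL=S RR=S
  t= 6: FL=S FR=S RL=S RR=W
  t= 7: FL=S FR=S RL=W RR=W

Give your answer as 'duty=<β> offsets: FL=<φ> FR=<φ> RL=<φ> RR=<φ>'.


duty=3 offsets: FL=3 FR=3 RL=4 RR=5

duty β = stance ticks per leg = 3
FL: stance ticks = 3; W→S at t=5 → φ=3
FR: stance ticks = 3; W→S at t=5 → φ=3
RL: stance ticks = 3; W→S at t=4 → φ=4
RR: stance ticks = 3; W→S at t=3 → φ=5
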